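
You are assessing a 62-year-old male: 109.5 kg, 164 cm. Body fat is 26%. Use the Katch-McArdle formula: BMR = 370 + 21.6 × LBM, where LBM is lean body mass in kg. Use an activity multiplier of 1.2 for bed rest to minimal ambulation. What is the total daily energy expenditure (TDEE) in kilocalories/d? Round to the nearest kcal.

2544 kilocalories/d

LBM = 109.5 × (1 − 0.26) = 81.03 kg. Katch-McArdle: BMR = 370 + 21.6 × 81.03 = 2120.248 kcal/day.
TEE = BMR × activity factor = 2120.248 × 1.2 = 2544.2976 kcal/day.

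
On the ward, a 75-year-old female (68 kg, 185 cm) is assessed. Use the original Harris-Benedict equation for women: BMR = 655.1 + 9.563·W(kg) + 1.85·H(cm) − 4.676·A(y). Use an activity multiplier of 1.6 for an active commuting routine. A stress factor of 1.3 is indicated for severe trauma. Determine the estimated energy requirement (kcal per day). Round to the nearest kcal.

Harris-Benedict: BMR = 655.1 + 9.563(68) + 1.85(185) − 4.676(75) = 1296.934 kcal/day.
TEE = BMR × activity factor = 1296.934 × 1.6 = 2075.0944 kcal/day.
Apply stress factor: 2075.0944 × 1.3 = 2697.6227 kcal/day.

2698 kcal per day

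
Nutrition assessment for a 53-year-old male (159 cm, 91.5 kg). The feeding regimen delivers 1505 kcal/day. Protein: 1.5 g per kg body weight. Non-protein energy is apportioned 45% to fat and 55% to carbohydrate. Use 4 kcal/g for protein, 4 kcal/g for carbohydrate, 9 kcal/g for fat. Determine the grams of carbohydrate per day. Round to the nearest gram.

131 g/day

Protein = 1.5 × 91.5 = 137.25 g → 137.25 × 4 = 549 kcal.
Non-protein calories = 1505 − 549 = 956 kcal.
Fat: 45% × 956 = 430.2 kcal; carbohydrate: 525.8 kcal.
Carbohydrate: 525.8 kcal ÷ 4 kcal/g = 131.45 g.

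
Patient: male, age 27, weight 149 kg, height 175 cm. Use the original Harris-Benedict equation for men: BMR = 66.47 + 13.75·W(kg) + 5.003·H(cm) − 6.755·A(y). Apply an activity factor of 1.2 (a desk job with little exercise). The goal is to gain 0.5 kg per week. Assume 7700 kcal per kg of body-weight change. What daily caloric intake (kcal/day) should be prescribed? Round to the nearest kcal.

3920 kcal/day

Harris-Benedict: BMR = 66.47 + 13.75(149) + 5.003(175) − 6.755(27) = 2808.36 kcal/day.
TEE = 2808.36 × 1.2 = 3370.032 kcal/day.
Required daily surplus = 0.5 × 7700 ÷ 7 = 550 kcal/day.
Target intake = 3370.032 + 550 = 3920.032 kcal/day.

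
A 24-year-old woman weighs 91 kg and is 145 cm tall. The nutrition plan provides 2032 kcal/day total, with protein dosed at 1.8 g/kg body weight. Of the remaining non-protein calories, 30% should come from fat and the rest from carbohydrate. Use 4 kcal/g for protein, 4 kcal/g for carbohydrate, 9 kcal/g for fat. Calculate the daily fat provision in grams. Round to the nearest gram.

46 g/day

Protein = 1.8 × 91 = 163.8 g → 163.8 × 4 = 655.2 kcal.
Non-protein calories = 2032 − 655.2 = 1376.8 kcal.
Fat: 30% × 1376.8 = 413.04 kcal; carbohydrate: 963.76 kcal.
Fat: 413.04 kcal ÷ 9 kcal/g = 45.8933 g.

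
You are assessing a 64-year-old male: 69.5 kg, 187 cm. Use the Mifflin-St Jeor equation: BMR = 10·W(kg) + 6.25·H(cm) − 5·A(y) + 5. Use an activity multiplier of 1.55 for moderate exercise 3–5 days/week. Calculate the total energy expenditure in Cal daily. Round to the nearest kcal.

2401 Cal daily

Mifflin-St Jeor (male): BMR = 10(69.5) + 6.25(187) − 5(64) + 5 = 695 + 1168.75 − 320 + 5 = 1548.75 kcal/day.
TEE = BMR × activity factor = 1548.75 × 1.55 = 2400.5625 kcal/day.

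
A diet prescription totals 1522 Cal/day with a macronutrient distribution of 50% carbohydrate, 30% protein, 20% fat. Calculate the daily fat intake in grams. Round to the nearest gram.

34 g/day

Fat energy = 20% × 1522 = 304.4 kcal.
At 9 kcal/g: 304.4 ÷ 9 = 33.8222 g.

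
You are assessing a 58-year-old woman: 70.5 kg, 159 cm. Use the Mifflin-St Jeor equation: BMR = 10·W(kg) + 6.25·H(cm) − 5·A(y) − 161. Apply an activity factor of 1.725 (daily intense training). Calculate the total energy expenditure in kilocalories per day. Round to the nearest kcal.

Mifflin-St Jeor (female): BMR = 10(70.5) + 6.25(159) − 5(58) − 161 = 705 + 993.75 − 290 − 161 = 1247.75 kcal/day.
TEE = BMR × activity factor = 1247.75 × 1.725 = 2152.3688 kcal/day.

2152 kilocalories per day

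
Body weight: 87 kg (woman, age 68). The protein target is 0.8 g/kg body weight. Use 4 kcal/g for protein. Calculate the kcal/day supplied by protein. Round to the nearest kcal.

Protein = 0.8 g/kg × 87 kg = 69.6 g/day.
Protein energy = 69.6 g × 4 kcal/g = 278.4 kcal/day.

278 kcal/day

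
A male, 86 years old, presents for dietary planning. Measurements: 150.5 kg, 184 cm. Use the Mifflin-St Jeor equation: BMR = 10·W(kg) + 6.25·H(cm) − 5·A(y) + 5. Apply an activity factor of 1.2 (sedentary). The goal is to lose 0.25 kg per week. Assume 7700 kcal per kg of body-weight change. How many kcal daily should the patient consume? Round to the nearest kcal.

2401 kcal daily

Mifflin-St Jeor (male): BMR = 10(150.5) + 6.25(184) − 5(86) + 5 = 1505 + 1150 − 430 + 5 = 2230 kcal/day.
TEE = 2230 × 1.2 = 2676 kcal/day.
Required daily deficit = 0.25 × 7700 ÷ 7 = 275 kcal/day.
Target intake = 2676 − 275 = 2401 kcal/day.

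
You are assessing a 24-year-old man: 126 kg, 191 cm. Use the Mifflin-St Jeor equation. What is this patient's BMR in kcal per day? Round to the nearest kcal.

2339 kcal per day

Mifflin-St Jeor (male): BMR = 10(126) + 6.25(191) − 5(24) + 5 = 1260 + 1193.75 − 120 + 5 = 2338.75 kcal/day.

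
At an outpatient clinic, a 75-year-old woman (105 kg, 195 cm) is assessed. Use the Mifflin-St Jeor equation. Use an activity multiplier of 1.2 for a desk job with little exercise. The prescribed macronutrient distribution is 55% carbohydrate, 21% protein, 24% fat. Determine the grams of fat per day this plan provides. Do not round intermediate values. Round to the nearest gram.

55 g/day

Mifflin-St Jeor (female): BMR = 10(105) + 6.25(195) − 5(75) − 161 = 1050 + 1218.75 − 375 − 161 = 1732.75 kcal/day.
TEE = 1732.75 × 1.2 = 2079.3 kcal/day.
Fat energy = 24% × 2079.3 = 499.032 kcal.
Fat = 499.032 ÷ 9 kcal/g = 55.448 g.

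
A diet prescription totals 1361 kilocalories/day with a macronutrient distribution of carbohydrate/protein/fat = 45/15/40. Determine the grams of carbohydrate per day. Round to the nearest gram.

153 g/day

Carbohydrate energy = 45% × 1361 = 612.45 kcal.
At 4 kcal/g: 612.45 ÷ 4 = 153.1125 g.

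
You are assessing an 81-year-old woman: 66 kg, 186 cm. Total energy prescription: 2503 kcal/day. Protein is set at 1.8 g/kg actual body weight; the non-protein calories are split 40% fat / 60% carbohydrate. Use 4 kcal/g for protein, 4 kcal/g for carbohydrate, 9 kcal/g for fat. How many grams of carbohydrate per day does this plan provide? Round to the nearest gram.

304 g/day

Protein = 1.8 × 66 = 118.8 g → 118.8 × 4 = 475.2 kcal.
Non-protein calories = 2503 − 475.2 = 2027.8 kcal.
Fat: 40% × 2027.8 = 811.12 kcal; carbohydrate: 1216.68 kcal.
Carbohydrate: 1216.68 kcal ÷ 4 kcal/g = 304.17 g.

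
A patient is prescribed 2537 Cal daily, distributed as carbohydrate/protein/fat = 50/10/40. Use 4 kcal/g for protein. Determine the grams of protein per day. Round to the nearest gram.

63 g/day

Protein energy = 10% × 2537 = 253.7 kcal.
At 4 kcal/g: 253.7 ÷ 4 = 63.425 g.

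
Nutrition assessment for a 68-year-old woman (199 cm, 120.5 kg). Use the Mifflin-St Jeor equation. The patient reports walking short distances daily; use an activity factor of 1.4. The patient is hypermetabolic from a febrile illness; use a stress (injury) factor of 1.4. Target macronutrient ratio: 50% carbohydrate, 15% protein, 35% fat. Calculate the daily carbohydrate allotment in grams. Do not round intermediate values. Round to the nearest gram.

477 g/day

Mifflin-St Jeor (female): BMR = 10(120.5) + 6.25(199) − 5(68) − 161 = 1205 + 1243.75 − 340 − 161 = 1947.75 kcal/day.
TEE = 1947.75 × 1.4 = 2726.85 kcal/day.
With stress factor 1.4: 2726.85 × 1.4 = 3817.59 kcal/day.
Carbohydrate energy = 50% × 3817.59 = 1908.795 kcal.
Carbohydrate = 1908.795 ÷ 4 kcal/g = 477.1988 g.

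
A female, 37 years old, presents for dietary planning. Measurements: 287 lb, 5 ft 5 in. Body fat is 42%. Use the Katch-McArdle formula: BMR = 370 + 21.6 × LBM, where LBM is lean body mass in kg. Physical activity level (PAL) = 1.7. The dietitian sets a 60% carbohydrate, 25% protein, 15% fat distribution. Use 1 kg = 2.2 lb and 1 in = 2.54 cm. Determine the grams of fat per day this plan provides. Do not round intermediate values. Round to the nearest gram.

Convert to metric: weight = 287 ÷ 2.2 = 130.4545 kg; height = (5×12 + 5) × 2.54 = 65 × 2.54 = 165.1 cm.
LBM = 130.4545 × (1 − 0.42) = 75.6636 kg. Katch-McArdle: BMR = 370 + 21.6 × 75.6636 = 2004.3345 kcal/day.
TEE = 2004.3345 × 1.7 = 3407.3687 kcal/day.
Fat energy = 15% × 3407.3687 = 511.1053 kcal.
Fat = 511.1053 ÷ 9 kcal/g = 56.7895 g.

57 g/day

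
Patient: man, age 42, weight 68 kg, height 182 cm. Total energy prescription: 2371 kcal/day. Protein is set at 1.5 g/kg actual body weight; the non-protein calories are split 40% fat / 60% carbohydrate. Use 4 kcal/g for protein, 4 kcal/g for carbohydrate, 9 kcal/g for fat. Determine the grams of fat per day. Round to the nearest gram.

Protein = 1.5 × 68 = 102 g → 102 × 4 = 408 kcal.
Non-protein calories = 2371 − 408 = 1963 kcal.
Fat: 40% × 1963 = 785.2 kcal; carbohydrate: 1177.8 kcal.
Fat: 785.2 kcal ÷ 9 kcal/g = 87.2444 g.

87 g/day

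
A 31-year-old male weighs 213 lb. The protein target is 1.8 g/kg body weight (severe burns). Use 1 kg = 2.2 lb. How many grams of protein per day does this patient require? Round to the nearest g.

174 g/day

Weight in kg = 213 ÷ 2.2 = 96.8182 kg.
Protein = 1.8 g/kg × 96.8182 kg = 174.2727 g/day.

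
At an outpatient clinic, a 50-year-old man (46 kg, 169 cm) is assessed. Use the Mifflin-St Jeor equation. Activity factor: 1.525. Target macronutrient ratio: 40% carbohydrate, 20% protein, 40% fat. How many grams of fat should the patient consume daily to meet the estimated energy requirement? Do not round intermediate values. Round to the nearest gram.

86 g/day

Mifflin-St Jeor (male): BMR = 10(46) + 6.25(169) − 5(50) + 5 = 460 + 1056.25 − 250 + 5 = 1271.25 kcal/day.
TEE = 1271.25 × 1.525 = 1938.6563 kcal/day.
Fat energy = 40% × 1938.6563 = 775.4625 kcal.
Fat = 775.4625 ÷ 9 kcal/g = 86.1625 g.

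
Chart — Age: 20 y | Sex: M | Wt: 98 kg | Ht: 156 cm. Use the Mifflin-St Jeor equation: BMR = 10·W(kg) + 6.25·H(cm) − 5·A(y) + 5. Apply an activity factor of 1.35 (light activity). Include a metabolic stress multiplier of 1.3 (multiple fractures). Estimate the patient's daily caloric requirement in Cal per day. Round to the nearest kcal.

Mifflin-St Jeor (male): BMR = 10(98) + 6.25(156) − 5(20) + 5 = 980 + 975 − 100 + 5 = 1860 kcal/day.
TEE = BMR × activity factor = 1860 × 1.35 = 2511 kcal/day.
Apply stress factor: 2511 × 1.3 = 3264.3 kcal/day.

3264 Cal per day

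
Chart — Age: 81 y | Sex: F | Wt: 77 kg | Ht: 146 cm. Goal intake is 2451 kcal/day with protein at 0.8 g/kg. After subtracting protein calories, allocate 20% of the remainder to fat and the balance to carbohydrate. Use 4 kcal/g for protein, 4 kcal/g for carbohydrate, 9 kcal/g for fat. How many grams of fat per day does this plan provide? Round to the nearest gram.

49 g/day

Protein = 0.8 × 77 = 61.6 g → 61.6 × 4 = 246.4 kcal.
Non-protein calories = 2451 − 246.4 = 2204.6 kcal.
Fat: 20% × 2204.6 = 440.92 kcal; carbohydrate: 1763.68 kcal.
Fat: 440.92 kcal ÷ 9 kcal/g = 48.9911 g.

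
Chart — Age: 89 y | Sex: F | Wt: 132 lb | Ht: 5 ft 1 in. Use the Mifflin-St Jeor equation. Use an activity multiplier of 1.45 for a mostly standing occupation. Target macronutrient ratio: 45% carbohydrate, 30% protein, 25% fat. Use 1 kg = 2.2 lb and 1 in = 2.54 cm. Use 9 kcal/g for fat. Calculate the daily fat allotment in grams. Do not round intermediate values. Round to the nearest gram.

Convert to metric: weight = 132 ÷ 2.2 = 60 kg; height = (5×12 + 1) × 2.54 = 61 × 2.54 = 154.94 cm.
Mifflin-St Jeor (female): BMR = 10(60) + 6.25(154.94) − 5(89) − 161 = 600 + 968.375 − 445 − 161 = 962.375 kcal/day.
TEE = 962.375 × 1.45 = 1395.4438 kcal/day.
Fat energy = 25% × 1395.4438 = 348.8609 kcal.
Fat = 348.8609 ÷ 9 kcal/g = 38.7623 g.

39 g/day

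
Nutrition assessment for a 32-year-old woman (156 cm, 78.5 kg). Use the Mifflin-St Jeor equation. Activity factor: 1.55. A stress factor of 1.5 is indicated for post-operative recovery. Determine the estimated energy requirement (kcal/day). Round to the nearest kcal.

Mifflin-St Jeor (female): BMR = 10(78.5) + 6.25(156) − 5(32) − 161 = 785 + 975 − 160 − 161 = 1439 kcal/day.
TEE = BMR × activity factor = 1439 × 1.55 = 2230.45 kcal/day.
Apply stress factor: 2230.45 × 1.5 = 3345.675 kcal/day.

3346 kcal/day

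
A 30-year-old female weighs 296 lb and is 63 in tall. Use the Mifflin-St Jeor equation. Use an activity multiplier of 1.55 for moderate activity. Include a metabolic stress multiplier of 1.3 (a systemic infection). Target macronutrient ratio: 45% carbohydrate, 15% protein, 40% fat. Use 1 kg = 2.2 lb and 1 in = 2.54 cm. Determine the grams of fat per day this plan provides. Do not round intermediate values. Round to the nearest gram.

182 g/day

Convert to metric: weight = 296 ÷ 2.2 = 134.5455 kg; height = 63 × 2.54 = 160.02 cm.
Mifflin-St Jeor (female): BMR = 10(134.5455) + 6.25(160.02) − 5(30) − 161 = 1345.4545 + 1000.125 − 150 − 161 = 2034.5795 kcal/day.
TEE = 2034.5795 × 1.55 = 3153.5983 kcal/day.
With stress factor 1.3: 3153.5983 × 1.3 = 4099.6778 kcal/day.
Fat energy = 40% × 4099.6778 = 1639.8711 kcal.
Fat = 1639.8711 ÷ 9 kcal/g = 182.2079 g.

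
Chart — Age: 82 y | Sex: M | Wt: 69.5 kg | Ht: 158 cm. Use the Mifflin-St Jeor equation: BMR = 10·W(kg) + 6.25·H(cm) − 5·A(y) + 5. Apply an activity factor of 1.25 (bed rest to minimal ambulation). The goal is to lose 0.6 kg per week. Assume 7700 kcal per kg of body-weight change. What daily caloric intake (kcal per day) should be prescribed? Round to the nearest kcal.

937 kcal per day

Mifflin-St Jeor (male): BMR = 10(69.5) + 6.25(158) − 5(82) + 5 = 695 + 987.5 − 410 + 5 = 1277.5 kcal/day.
TEE = 1277.5 × 1.25 = 1596.875 kcal/day.
Required daily deficit = 0.6 × 7700 ÷ 7 = 660 kcal/day.
Target intake = 1596.875 − 660 = 936.875 kcal/day.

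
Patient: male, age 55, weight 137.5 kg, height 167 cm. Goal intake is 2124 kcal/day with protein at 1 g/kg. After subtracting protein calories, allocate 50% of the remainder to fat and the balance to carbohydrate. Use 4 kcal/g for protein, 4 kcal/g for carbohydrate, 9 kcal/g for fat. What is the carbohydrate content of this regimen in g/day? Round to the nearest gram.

197 g/day

Protein = 1 × 137.5 = 137.5 g → 137.5 × 4 = 550 kcal.
Non-protein calories = 2124 − 550 = 1574 kcal.
Fat: 50% × 1574 = 787 kcal; carbohydrate: 787 kcal.
Carbohydrate: 787 kcal ÷ 4 kcal/g = 196.75 g.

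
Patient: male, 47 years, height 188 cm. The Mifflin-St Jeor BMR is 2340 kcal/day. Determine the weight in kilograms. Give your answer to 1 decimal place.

139.5 kg

2340 = 10·W + 6.25(188) − 5(47) + 5
10·W = 2340 − 945 = 1395, so W = 139.5 kg.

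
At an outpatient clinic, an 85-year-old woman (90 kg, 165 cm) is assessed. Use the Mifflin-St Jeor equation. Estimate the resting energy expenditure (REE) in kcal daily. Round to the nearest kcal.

1345 kcal daily

Mifflin-St Jeor (female): BMR = 10(90) + 6.25(165) − 5(85) − 161 = 900 + 1031.25 − 425 − 161 = 1345.25 kcal/day.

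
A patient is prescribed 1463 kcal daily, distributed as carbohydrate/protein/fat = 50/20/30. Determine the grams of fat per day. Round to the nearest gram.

Fat energy = 30% × 1463 = 438.9 kcal.
At 9 kcal/g: 438.9 ÷ 9 = 48.7667 g.

49 g/day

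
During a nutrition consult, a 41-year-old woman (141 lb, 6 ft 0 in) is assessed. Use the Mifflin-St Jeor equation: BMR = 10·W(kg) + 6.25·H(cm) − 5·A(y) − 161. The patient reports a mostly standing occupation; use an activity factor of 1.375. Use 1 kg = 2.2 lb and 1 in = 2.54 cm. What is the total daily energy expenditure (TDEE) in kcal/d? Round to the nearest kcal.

1950 kcal/d

Convert to metric: weight = 141 ÷ 2.2 = 64.0909 kg; height = (6×12 + 0) × 2.54 = 72 × 2.54 = 182.88 cm.
Mifflin-St Jeor (female): BMR = 10(64.0909) + 6.25(182.88) − 5(41) − 161 = 640.9091 + 1143 − 205 − 161 = 1417.9091 kcal/day.
TEE = BMR × activity factor = 1417.9091 × 1.375 = 1949.625 kcal/day.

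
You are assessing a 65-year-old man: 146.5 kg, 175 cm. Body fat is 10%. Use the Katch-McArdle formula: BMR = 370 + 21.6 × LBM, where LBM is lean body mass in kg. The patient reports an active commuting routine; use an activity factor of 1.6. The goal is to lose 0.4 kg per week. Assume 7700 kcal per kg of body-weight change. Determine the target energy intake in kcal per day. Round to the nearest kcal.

LBM = 146.5 × (1 − 0.1) = 131.85 kg. Katch-McArdle: BMR = 370 + 21.6 × 131.85 = 3217.96 kcal/day.
TEE = 3217.96 × 1.6 = 5148.736 kcal/day.
Required daily deficit = 0.4 × 7700 ÷ 7 = 440 kcal/day.
Target intake = 5148.736 − 440 = 4708.736 kcal/day.

4709 kcal per day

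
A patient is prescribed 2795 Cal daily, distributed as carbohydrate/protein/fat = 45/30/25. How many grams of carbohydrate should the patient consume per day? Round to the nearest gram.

314 g/day

Carbohydrate energy = 45% × 2795 = 1257.75 kcal.
At 4 kcal/g: 1257.75 ÷ 4 = 314.4375 g.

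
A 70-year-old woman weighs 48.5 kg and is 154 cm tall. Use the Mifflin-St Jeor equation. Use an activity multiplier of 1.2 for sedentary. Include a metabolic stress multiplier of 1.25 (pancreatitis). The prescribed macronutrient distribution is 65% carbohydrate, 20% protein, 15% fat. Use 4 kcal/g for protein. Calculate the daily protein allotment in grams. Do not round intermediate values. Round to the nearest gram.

70 g/day

Mifflin-St Jeor (female): BMR = 10(48.5) + 6.25(154) − 5(70) − 161 = 485 + 962.5 − 350 − 161 = 936.5 kcal/day.
TEE = 936.5 × 1.2 = 1123.8 kcal/day.
With stress factor 1.25: 1123.8 × 1.25 = 1404.75 kcal/day.
Protein energy = 20% × 1404.75 = 280.95 kcal.
Protein = 280.95 ÷ 4 kcal/g = 70.2375 g.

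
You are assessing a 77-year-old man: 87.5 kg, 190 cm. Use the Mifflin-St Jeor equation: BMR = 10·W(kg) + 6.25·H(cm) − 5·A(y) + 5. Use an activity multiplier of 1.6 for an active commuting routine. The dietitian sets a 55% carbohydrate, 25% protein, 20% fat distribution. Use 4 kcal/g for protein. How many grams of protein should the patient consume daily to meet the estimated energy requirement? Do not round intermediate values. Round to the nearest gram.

168 g/day

Mifflin-St Jeor (male): BMR = 10(87.5) + 6.25(190) − 5(77) + 5 = 875 + 1187.5 − 385 + 5 = 1682.5 kcal/day.
TEE = 1682.5 × 1.6 = 2692 kcal/day.
Protein energy = 25% × 2692 = 673 kcal.
Protein = 673 ÷ 4 kcal/g = 168.25 g.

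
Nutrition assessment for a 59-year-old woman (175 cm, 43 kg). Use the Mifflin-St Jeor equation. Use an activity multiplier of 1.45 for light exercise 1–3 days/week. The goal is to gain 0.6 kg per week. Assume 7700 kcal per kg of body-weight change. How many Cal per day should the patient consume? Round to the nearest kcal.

Mifflin-St Jeor (female): BMR = 10(43) + 6.25(175) − 5(59) − 161 = 430 + 1093.75 − 295 − 161 = 1067.75 kcal/day.
TEE = 1067.75 × 1.45 = 1548.2375 kcal/day.
Required daily surplus = 0.6 × 7700 ÷ 7 = 660 kcal/day.
Target intake = 1548.2375 + 660 = 2208.2375 kcal/day.

2208 Cal per day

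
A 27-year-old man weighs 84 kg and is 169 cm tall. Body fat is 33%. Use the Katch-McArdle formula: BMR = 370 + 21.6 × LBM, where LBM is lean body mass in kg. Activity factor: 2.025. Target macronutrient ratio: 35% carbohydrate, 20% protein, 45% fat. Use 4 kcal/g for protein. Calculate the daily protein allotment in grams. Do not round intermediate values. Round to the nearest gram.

161 g/day

LBM = 84 × (1 − 0.33) = 56.28 kg. Katch-McArdle: BMR = 370 + 21.6 × 56.28 = 1585.648 kcal/day.
TEE = 1585.648 × 2.025 = 3210.9372 kcal/day.
Protein energy = 20% × 3210.9372 = 642.1874 kcal.
Protein = 642.1874 ÷ 4 kcal/g = 160.5469 g.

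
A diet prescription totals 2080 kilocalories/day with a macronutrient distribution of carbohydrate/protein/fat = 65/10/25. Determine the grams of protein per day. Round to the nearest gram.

52 g/day

Protein energy = 10% × 2080 = 208 kcal.
At 4 kcal/g: 208 ÷ 4 = 52 g.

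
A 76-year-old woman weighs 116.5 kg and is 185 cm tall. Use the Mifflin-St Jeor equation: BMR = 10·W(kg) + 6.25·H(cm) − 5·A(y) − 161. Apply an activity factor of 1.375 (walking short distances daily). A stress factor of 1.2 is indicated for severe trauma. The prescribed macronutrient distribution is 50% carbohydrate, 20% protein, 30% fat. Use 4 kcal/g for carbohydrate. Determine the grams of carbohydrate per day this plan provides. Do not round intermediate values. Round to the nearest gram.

Mifflin-St Jeor (female): BMR = 10(116.5) + 6.25(185) − 5(76) − 161 = 1165 + 1156.25 − 380 − 161 = 1780.25 kcal/day.
TEE = 1780.25 × 1.375 = 2447.8438 kcal/day.
With stress factor 1.2: 2447.8438 × 1.2 = 2937.4125 kcal/day.
Carbohydrate energy = 50% × 2937.4125 = 1468.7063 kcal.
Carbohydrate = 1468.7063 ÷ 4 kcal/g = 367.1766 g.

367 g/day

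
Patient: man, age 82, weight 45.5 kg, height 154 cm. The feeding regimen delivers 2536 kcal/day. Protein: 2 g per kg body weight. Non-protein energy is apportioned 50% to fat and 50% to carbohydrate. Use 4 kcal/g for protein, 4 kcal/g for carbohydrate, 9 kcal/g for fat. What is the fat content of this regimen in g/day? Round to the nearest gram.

121 g/day

Protein = 2 × 45.5 = 91 g → 91 × 4 = 364 kcal.
Non-protein calories = 2536 − 364 = 2172 kcal.
Fat: 50% × 2172 = 1086 kcal; carbohydrate: 1086 kcal.
Fat: 1086 kcal ÷ 9 kcal/g = 120.6667 g.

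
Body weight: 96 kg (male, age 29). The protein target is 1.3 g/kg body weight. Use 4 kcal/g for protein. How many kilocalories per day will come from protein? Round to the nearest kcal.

Protein = 1.3 g/kg × 96 kg = 124.8 g/day.
Protein energy = 124.8 g × 4 kcal/g = 499.2 kcal/day.

499 kcal/day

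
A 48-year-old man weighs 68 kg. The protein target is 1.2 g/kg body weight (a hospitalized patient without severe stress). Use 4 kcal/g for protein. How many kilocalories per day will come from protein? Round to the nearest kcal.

326 kcal/day

Protein = 1.2 g/kg × 68 kg = 81.6 g/day.
Protein energy = 81.6 g × 4 kcal/g = 326.4 kcal/day.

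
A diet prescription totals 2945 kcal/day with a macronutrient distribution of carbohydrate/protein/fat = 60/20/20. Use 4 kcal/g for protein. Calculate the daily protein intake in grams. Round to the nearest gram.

Protein energy = 20% × 2945 = 589 kcal.
At 4 kcal/g: 589 ÷ 4 = 147.25 g.

147 g/day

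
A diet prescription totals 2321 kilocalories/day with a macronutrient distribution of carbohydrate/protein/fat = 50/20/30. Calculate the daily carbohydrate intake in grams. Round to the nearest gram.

Carbohydrate energy = 50% × 2321 = 1160.5 kcal.
At 4 kcal/g: 1160.5 ÷ 4 = 290.125 g.

290 g/day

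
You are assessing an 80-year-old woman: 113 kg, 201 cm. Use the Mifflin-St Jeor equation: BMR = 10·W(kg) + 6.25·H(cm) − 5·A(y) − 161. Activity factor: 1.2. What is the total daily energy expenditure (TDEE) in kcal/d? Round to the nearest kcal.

2190 kcal/d

Mifflin-St Jeor (female): BMR = 10(113) + 6.25(201) − 5(80) − 161 = 1130 + 1256.25 − 400 − 161 = 1825.25 kcal/day.
TEE = BMR × activity factor = 1825.25 × 1.2 = 2190.3 kcal/day.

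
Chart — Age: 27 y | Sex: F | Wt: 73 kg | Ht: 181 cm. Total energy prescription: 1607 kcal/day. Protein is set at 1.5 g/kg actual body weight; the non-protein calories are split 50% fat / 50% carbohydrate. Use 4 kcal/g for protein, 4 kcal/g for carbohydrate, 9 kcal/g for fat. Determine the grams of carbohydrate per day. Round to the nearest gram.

Protein = 1.5 × 73 = 109.5 g → 109.5 × 4 = 438 kcal.
Non-protein calories = 1607 − 438 = 1169 kcal.
Fat: 50% × 1169 = 584.5 kcal; carbohydrate: 584.5 kcal.
Carbohydrate: 584.5 kcal ÷ 4 kcal/g = 146.125 g.

146 g/day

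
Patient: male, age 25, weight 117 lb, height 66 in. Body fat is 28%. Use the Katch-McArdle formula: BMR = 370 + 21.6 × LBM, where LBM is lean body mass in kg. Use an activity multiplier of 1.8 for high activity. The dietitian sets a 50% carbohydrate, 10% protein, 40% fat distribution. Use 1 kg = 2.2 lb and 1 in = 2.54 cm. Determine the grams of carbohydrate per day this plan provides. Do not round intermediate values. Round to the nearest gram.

269 g/day

Convert to metric: weight = 117 ÷ 2.2 = 53.1818 kg; height = 66 × 2.54 = 167.64 cm.
LBM = 53.1818 × (1 − 0.28) = 38.2909 kg. Katch-McArdle: BMR = 370 + 21.6 × 38.2909 = 1197.0836 kcal/day.
TEE = 1197.0836 × 1.8 = 2154.7505 kcal/day.
Carbohydrate energy = 50% × 2154.7505 = 1077.3753 kcal.
Carbohydrate = 1077.3753 ÷ 4 kcal/g = 269.3438 g.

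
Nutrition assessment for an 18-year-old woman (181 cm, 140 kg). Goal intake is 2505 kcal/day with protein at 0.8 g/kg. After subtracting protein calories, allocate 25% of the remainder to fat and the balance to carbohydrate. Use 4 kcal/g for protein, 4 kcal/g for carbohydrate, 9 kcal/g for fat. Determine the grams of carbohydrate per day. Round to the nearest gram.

Protein = 0.8 × 140 = 112 g → 112 × 4 = 448 kcal.
Non-protein calories = 2505 − 448 = 2057 kcal.
Fat: 25% × 2057 = 514.25 kcal; carbohydrate: 1542.75 kcal.
Carbohydrate: 1542.75 kcal ÷ 4 kcal/g = 385.6875 g.

386 g/day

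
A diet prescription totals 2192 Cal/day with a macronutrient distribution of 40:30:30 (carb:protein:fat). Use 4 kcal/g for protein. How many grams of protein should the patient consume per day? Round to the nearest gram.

164 g/day

Protein energy = 30% × 2192 = 657.6 kcal.
At 4 kcal/g: 657.6 ÷ 4 = 164.4 g.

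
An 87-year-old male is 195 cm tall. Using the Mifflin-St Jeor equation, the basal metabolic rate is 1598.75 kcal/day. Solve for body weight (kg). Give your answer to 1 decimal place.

1598.75 = 10·W + 6.25(195) − 5(87) + 5
10·W = 1598.75 − 788.75 = 810, so W = 81 kg.

81.0 kg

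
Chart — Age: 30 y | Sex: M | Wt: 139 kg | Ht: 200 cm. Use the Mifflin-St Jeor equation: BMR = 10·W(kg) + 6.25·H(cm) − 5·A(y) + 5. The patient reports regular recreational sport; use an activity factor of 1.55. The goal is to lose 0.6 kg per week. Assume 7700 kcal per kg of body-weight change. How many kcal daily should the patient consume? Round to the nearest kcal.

3207 kcal daily

Mifflin-St Jeor (male): BMR = 10(139) + 6.25(200) − 5(30) + 5 = 1390 + 1250 − 150 + 5 = 2495 kcal/day.
TEE = 2495 × 1.55 = 3867.25 kcal/day.
Required daily deficit = 0.6 × 7700 ÷ 7 = 660 kcal/day.
Target intake = 3867.25 − 660 = 3207.25 kcal/day.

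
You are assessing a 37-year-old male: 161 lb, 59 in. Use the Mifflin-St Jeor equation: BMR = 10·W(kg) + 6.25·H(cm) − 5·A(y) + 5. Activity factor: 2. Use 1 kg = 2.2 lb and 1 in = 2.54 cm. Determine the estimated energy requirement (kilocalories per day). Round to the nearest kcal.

Convert to metric: weight = 161 ÷ 2.2 = 73.1818 kg; height = 59 × 2.54 = 149.86 cm.
Mifflin-St Jeor (male): BMR = 10(73.1818) + 6.25(149.86) − 5(37) + 5 = 731.8182 + 936.625 − 185 + 5 = 1488.4432 kcal/day.
TEE = BMR × activity factor = 1488.4432 × 2 = 2976.8864 kcal/day.

2977 kilocalories per day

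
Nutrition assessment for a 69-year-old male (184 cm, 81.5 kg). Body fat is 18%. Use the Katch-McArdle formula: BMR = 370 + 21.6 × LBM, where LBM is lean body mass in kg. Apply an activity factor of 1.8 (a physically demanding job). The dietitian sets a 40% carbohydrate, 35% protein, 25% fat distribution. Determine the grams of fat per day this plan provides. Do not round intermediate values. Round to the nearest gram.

LBM = 81.5 × (1 − 0.18) = 66.83 kg. Katch-McArdle: BMR = 370 + 21.6 × 66.83 = 1813.528 kcal/day.
TEE = 1813.528 × 1.8 = 3264.3504 kcal/day.
Fat energy = 25% × 3264.3504 = 816.0876 kcal.
Fat = 816.0876 ÷ 9 kcal/g = 90.6764 g.

91 g/day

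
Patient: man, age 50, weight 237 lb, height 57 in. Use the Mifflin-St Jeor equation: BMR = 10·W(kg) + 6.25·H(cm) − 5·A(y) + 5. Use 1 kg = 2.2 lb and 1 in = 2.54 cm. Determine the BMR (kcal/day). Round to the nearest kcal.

Convert to metric: weight = 237 ÷ 2.2 = 107.7273 kg; height = 57 × 2.54 = 144.78 cm.
Mifflin-St Jeor (male): BMR = 10(107.7273) + 6.25(144.78) − 5(50) + 5 = 1077.2727 + 904.875 − 250 + 5 = 1737.1477 kcal/day.

1737 kcal/day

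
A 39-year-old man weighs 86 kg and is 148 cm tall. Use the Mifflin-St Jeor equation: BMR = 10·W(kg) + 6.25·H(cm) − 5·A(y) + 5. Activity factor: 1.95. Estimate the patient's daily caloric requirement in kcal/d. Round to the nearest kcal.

Mifflin-St Jeor (male): BMR = 10(86) + 6.25(148) − 5(39) + 5 = 860 + 925 − 195 + 5 = 1595 kcal/day.
TEE = BMR × activity factor = 1595 × 1.95 = 3110.25 kcal/day.

3110 kcal/d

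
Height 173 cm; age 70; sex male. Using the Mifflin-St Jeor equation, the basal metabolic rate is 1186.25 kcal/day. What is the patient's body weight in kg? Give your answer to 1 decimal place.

45.0 kg

1186.25 = 10·W + 6.25(173) − 5(70) + 5
10·W = 1186.25 − 736.25 = 450, so W = 45 kg.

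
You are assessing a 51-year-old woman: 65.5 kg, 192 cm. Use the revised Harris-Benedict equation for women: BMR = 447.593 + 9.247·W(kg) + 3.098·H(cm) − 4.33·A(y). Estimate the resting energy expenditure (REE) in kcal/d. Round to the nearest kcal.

1427 kcal/d

Harris-Benedict: BMR = 447.593 + 9.247(65.5) + 3.098(192) − 4.33(51) = 1427.2575 kcal/day.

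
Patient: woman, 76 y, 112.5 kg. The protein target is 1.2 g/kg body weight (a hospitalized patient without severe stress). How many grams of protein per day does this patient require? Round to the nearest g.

Protein = 1.2 g/kg × 112.5 kg = 135 g/day.

135 g/day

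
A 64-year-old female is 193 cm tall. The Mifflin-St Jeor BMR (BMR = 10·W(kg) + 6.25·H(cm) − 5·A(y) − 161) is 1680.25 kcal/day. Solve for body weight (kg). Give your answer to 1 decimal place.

1680.25 = 10·W + 6.25(193) − 5(64) − 161
10·W = 1680.25 − 725.25 = 955, so W = 95.5 kg.

95.5 kg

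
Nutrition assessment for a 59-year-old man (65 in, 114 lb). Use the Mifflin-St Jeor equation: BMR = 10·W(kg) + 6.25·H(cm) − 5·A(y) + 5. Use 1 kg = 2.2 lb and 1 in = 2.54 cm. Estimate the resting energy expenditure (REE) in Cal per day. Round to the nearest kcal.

1260 Cal per day

Convert to metric: weight = 114 ÷ 2.2 = 51.8182 kg; height = 65 × 2.54 = 165.1 cm.
Mifflin-St Jeor (male): BMR = 10(51.8182) + 6.25(165.1) − 5(59) + 5 = 518.1818 + 1031.875 − 295 + 5 = 1260.0568 kcal/day.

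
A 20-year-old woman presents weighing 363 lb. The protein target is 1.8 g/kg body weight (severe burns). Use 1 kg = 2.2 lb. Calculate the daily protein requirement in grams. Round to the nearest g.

297 g/day

Weight in kg = 363 ÷ 2.2 = 165 kg.
Protein = 1.8 g/kg × 165 kg = 297 g/day.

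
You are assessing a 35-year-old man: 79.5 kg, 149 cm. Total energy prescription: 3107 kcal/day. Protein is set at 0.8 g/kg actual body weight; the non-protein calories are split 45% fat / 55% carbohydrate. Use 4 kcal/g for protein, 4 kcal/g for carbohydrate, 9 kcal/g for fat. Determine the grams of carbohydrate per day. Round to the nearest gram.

Protein = 0.8 × 79.5 = 63.6 g → 63.6 × 4 = 254.4 kcal.
Non-protein calories = 3107 − 254.4 = 2852.6 kcal.
Fat: 45% × 2852.6 = 1283.67 kcal; carbohydrate: 1568.93 kcal.
Carbohydrate: 1568.93 kcal ÷ 4 kcal/g = 392.2325 g.

392 g/day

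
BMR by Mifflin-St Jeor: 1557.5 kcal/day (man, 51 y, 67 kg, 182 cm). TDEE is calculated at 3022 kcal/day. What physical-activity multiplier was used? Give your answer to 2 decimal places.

Activity factor = TEE ÷ BMR = 3022 ÷ 1557.5 = 1.94.

1.94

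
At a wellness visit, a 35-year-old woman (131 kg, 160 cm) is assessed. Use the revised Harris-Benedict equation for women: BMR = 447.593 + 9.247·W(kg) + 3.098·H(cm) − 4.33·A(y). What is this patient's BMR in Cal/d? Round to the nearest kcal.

Harris-Benedict: BMR = 447.593 + 9.247(131) + 3.098(160) − 4.33(35) = 2003.08 kcal/day.

2003 Cal/d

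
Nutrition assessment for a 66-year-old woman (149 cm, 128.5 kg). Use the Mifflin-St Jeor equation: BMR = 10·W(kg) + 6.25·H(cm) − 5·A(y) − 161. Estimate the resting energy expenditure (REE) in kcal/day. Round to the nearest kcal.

1725 kcal/day

Mifflin-St Jeor (female): BMR = 10(128.5) + 6.25(149) − 5(66) − 161 = 1285 + 931.25 − 330 − 161 = 1725.25 kcal/day.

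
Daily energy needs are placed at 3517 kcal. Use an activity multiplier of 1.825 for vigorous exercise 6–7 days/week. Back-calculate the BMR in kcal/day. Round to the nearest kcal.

1927 kcal/day

BMR = TEE ÷ activity factor = 3517 ÷ 1.825 = 1927.1233 kcal/day.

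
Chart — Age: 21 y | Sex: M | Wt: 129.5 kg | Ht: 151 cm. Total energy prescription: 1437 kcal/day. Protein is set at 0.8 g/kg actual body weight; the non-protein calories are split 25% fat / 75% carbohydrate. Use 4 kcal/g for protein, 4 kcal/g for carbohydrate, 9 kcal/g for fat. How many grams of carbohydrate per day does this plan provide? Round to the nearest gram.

Protein = 0.8 × 129.5 = 103.6 g → 103.6 × 4 = 414.4 kcal.
Non-protein calories = 1437 − 414.4 = 1022.6 kcal.
Fat: 25% × 1022.6 = 255.65 kcal; carbohydrate: 766.95 kcal.
Carbohydrate: 766.95 kcal ÷ 4 kcal/g = 191.7375 g.

192 g/day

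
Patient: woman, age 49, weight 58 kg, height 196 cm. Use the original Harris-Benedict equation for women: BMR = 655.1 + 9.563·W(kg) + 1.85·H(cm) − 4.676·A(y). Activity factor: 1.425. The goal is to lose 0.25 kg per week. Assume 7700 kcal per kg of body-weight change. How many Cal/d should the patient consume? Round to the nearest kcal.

1639 Cal/d

Harris-Benedict: BMR = 655.1 + 9.563(58) + 1.85(196) − 4.676(49) = 1343.23 kcal/day.
TEE = 1343.23 × 1.425 = 1914.1028 kcal/day.
Required daily deficit = 0.25 × 7700 ÷ 7 = 275 kcal/day.
Target intake = 1914.1028 − 275 = 1639.1028 kcal/day.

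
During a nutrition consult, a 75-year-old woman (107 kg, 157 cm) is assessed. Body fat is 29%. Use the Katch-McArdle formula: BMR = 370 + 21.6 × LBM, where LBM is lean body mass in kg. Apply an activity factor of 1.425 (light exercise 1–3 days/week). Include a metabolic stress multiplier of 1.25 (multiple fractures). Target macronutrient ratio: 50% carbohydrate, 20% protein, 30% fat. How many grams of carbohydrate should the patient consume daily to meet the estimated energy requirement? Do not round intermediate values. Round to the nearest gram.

LBM = 107 × (1 − 0.29) = 75.97 kg. Katch-McArdle: BMR = 370 + 21.6 × 75.97 = 2010.952 kcal/day.
TEE = 2010.952 × 1.425 = 2865.6066 kcal/day.
With stress factor 1.25: 2865.6066 × 1.25 = 3582.0083 kcal/day.
Carbohydrate energy = 50% × 3582.0083 = 1791.0041 kcal.
Carbohydrate = 1791.0041 ÷ 4 kcal/g = 447.751 g.

448 g/day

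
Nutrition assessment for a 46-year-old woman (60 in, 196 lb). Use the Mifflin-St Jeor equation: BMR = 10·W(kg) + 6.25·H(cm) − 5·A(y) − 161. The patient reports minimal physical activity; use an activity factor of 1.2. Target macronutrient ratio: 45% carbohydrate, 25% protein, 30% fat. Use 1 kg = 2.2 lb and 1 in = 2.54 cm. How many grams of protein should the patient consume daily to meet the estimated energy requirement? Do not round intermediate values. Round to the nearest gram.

109 g/day

Convert to metric: weight = 196 ÷ 2.2 = 89.0909 kg; height = 60 × 2.54 = 152.4 cm.
Mifflin-St Jeor (female): BMR = 10(89.0909) + 6.25(152.4) − 5(46) − 161 = 890.9091 + 952.5 − 230 − 161 = 1452.4091 kcal/day.
TEE = 1452.4091 × 1.2 = 1742.8909 kcal/day.
Protein energy = 25% × 1742.8909 = 435.7227 kcal.
Protein = 435.7227 ÷ 4 kcal/g = 108.9307 g.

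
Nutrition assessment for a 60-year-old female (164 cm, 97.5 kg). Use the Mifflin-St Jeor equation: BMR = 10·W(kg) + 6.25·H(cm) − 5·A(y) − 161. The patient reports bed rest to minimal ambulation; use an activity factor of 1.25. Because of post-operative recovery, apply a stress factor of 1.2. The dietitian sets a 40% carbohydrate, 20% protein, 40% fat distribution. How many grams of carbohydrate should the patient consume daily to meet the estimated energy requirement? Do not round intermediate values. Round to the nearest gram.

Mifflin-St Jeor (female): BMR = 10(97.5) + 6.25(164) − 5(60) − 161 = 975 + 1025 − 300 − 161 = 1539 kcal/day.
TEE = 1539 × 1.25 = 1923.75 kcal/day.
With stress factor 1.2: 1923.75 × 1.2 = 2308.5 kcal/day.
Carbohydrate energy = 40% × 2308.5 = 923.4 kcal.
Carbohydrate = 923.4 ÷ 4 kcal/g = 230.85 g.

231 g/day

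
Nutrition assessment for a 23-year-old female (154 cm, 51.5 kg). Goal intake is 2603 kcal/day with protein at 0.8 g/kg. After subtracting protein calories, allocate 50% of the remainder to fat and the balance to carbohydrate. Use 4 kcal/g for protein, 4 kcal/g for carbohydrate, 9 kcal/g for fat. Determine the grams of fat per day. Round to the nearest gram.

135 g/day

Protein = 0.8 × 51.5 = 41.2 g → 41.2 × 4 = 164.8 kcal.
Non-protein calories = 2603 − 164.8 = 2438.2 kcal.
Fat: 50% × 2438.2 = 1219.1 kcal; carbohydrate: 1219.1 kcal.
Fat: 1219.1 kcal ÷ 9 kcal/g = 135.4556 g.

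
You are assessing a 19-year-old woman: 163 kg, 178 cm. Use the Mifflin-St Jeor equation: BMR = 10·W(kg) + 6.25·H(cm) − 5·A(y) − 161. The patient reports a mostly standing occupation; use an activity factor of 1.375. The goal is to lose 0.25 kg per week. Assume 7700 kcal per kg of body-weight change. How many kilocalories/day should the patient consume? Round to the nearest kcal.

Mifflin-St Jeor (female): BMR = 10(163) + 6.25(178) − 5(19) − 161 = 1630 + 1112.5 − 95 − 161 = 2486.5 kcal/day.
TEE = 2486.5 × 1.375 = 3418.9375 kcal/day.
Required daily deficit = 0.25 × 7700 ÷ 7 = 275 kcal/day.
Target intake = 3418.9375 − 275 = 3143.9375 kcal/day.

3144 kilocalories/day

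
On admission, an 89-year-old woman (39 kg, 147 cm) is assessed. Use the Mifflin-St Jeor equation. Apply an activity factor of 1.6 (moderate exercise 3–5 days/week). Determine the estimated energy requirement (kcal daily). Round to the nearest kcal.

Mifflin-St Jeor (female): BMR = 10(39) + 6.25(147) − 5(89) − 161 = 390 + 918.75 − 445 − 161 = 702.75 kcal/day.
TEE = BMR × activity factor = 702.75 × 1.6 = 1124.4 kcal/day.

1124 kcal daily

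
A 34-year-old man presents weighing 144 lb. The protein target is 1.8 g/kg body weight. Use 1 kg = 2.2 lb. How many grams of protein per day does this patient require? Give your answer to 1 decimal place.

Weight in kg = 144 ÷ 2.2 = 65.4545 kg.
Protein = 1.8 g/kg × 65.4545 kg = 117.8182 g/day.

117.8 g/day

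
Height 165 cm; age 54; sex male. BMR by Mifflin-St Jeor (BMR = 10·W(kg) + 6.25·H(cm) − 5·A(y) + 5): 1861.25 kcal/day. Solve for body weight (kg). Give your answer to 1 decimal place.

109.5 kg

1861.25 = 10·W + 6.25(165) − 5(54) + 5
10·W = 1861.25 − 766.25 = 1095, so W = 109.5 kg.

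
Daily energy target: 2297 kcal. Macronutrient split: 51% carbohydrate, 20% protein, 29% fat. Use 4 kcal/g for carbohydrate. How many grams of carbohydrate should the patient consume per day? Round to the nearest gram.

293 g/day

Carbohydrate energy = 51% × 2297 = 1171.47 kcal.
At 4 kcal/g: 1171.47 ÷ 4 = 292.8675 g.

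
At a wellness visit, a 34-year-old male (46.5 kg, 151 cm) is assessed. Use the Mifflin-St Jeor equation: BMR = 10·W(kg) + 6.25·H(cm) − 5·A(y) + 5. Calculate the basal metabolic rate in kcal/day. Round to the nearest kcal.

1244 kcal/day

Mifflin-St Jeor (male): BMR = 10(46.5) + 6.25(151) − 5(34) + 5 = 465 + 943.75 − 170 + 5 = 1243.75 kcal/day.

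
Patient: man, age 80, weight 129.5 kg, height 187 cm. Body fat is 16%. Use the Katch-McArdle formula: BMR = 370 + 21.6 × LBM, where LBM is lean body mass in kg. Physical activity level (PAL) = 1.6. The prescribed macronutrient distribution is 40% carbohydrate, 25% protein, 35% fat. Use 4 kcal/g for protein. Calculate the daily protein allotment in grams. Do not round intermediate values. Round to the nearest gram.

LBM = 129.5 × (1 − 0.16) = 108.78 kg. Katch-McArdle: BMR = 370 + 21.6 × 108.78 = 2719.648 kcal/day.
TEE = 2719.648 × 1.6 = 4351.4368 kcal/day.
Protein energy = 25% × 4351.4368 = 1087.8592 kcal.
Protein = 1087.8592 ÷ 4 kcal/g = 271.9648 g.

272 g/day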